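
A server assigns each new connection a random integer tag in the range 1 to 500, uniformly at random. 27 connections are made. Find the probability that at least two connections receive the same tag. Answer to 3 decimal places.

0.511

It's easier to compute the probability that all 27 are distinct.
P(all distinct) = 500/500 · 499/500 · ··· · 474/500 ≈ 0.489.
So the probability of at least one match is 1 − 0.489 = 0.511.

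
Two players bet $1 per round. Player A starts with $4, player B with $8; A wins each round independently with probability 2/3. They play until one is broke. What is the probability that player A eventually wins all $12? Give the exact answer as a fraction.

Let r = q/p = (1/3)/(2/3) = 1/2. The recurrence P(i) = p·P(i+1) + q·P(i−1) with P(0)=0, P(12)=1 gives P(i) = (1 − r^i)/(1 − r^12).
P(4) = (1 − (1/2)^4) / (1 − (1/2)^12) = 256/273.

256/273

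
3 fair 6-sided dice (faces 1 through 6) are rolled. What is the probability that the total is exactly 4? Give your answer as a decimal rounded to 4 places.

0.0139

There are 6^3 = 216 equally likely outcomes.
The number of ordered 3-tuples from {1,…,6} summing to 4 is 3.
P(sum = 4) = 3/216 = 1/72 ≈ 0.0139.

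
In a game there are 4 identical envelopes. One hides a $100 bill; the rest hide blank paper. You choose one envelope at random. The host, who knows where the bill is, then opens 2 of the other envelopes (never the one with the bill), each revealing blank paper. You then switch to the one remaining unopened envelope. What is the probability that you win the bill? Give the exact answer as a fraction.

3/4

Your original envelope holds the bill with probability 1/4, so the other 3 collectively hold it with probability 3/4.
The host can always find 2 empty envelopes to open, so the reveals don't change that 3/4; it is now spread over the 1 remaining unopened envelope.
P(win by switching) = (3/4) · (1/1) = 3/4.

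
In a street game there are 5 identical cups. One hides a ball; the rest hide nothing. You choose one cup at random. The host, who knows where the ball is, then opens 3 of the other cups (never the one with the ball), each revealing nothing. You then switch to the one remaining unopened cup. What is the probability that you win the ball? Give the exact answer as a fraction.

Your original cup holds the ball with probability 1/5, so the other 4 collectively hold it with probability 4/5.
The host can always find 3 empty cups to open, so the reveals don't change that 4/5; it is now spread over the 1 remaining unopened cup.
P(win by switching) = (4/5) · (1/1) = 4/5.

4/5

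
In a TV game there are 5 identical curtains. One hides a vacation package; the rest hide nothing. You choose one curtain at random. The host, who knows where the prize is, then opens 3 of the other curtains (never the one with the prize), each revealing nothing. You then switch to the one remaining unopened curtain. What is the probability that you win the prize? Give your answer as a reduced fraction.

Your original curtain holds the prize with probability 1/5, so the other 4 collectively hold it with probability 4/5.
The host can always find 3 empty curtains to open, so the reveals don't change that 4/5; it is now spread over the 1 remaining unopened curtain.
P(win by switching) = (4/5) · (1/1) = 4/5.

4/5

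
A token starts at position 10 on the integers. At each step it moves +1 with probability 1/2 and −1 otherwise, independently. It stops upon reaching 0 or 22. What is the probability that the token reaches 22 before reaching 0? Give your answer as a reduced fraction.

5/11

With a fair step, P(i) = ½P(i−1) + ½P(i+1) with P(0)=0, P(22)=1 has the linear solution P(i) = i/22.
P(10) = 10/22 = 5/11.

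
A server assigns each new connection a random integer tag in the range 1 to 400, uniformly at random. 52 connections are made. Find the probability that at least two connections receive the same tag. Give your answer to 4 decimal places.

It's easier to compute the probability that all 52 are distinct.
P(all distinct) = 400/400 · 399/400 · ··· · 349/400 ≈ 0.0312.
So the probability of at least one match is 1 − 0.0312 = 0.9688.

0.9688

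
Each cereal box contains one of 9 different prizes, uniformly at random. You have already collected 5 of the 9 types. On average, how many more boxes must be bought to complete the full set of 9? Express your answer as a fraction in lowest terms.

75/4

Starting from 5 distinct types, each trial gives a new one with probability (9−i)/9 when i types are held, so the wait for the next new type is 9/(9−i).
E = 9/4 + 9/3 + 9/2 + 9/1 = 75/4.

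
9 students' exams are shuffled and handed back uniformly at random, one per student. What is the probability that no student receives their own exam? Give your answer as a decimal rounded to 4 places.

0.3679

This is the derangement probability: permutations of 9 with no fixed point.
D(9) = 9! · (1 − 1/1! + 1/2! − ··· + (−1)^9/9!) = 133496.
P = 133496/362880 = 16687/45360 ≈ 0.3679.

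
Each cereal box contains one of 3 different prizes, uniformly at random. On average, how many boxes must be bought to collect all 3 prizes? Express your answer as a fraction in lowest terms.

After i distinct types are collected, each trial gives a new one with probability (3−i)/3, so the expected wait for the next new type is 3/(3−i).
E = 3/3 + 3/2 + 3/1 = 11/2.

11/2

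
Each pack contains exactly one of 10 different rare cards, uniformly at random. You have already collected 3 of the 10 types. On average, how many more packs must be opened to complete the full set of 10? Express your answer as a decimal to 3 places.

25.929

Starting from 3 distinct types, each trial gives a new one with probability (10−i)/10 when i types are held, so the wait for the next new type is 10/(10−i).
E = 10/7 + 10/6 + 10/5 + 10/4 + 10/3 + 10/2 + 10/1 = 363/14 ≈ 25.929.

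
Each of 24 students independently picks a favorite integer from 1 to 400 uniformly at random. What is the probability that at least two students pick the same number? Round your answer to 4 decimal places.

It's easier to compute the probability that all 24 are distinct.
P(all distinct) = 400/400 · 399/400 · ··· · 377/400 ≈ 0.4946.
So the probability of at least one match is 1 − 0.4946 = 0.5054.

0.5054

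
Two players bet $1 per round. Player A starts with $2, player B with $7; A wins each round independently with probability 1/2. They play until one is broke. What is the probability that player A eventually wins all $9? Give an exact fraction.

2/9

With a fair step, P(i) = ½P(i−1) + ½P(i+1) with P(0)=0, P(9)=1 has the linear solution P(i) = i/9.
P(2) = 2/9.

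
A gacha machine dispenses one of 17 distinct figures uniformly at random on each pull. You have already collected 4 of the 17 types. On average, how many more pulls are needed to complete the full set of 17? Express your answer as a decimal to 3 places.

Starting from 4 distinct types, each trial gives a new one with probability (17−i)/17 when i types are held, so the wait for the next new type is 17/(17−i).
E = 17/13 + 17/12 + 17/11 + 17/10 + 17/9 + 17/8 + 17/7 + 17/6 + 17/5 + 17/4 + 17/3 + 17/2 + 17/1 = 19481881/360360 ≈ 54.062.

54.062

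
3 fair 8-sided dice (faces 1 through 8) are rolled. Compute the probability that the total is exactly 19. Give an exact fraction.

There are 8^3 = 512 equally likely outcomes.
The number of ordered 3-tuples from {1,…,8} summing to 19 is 21.
P(sum = 19) = 21/512.

21/512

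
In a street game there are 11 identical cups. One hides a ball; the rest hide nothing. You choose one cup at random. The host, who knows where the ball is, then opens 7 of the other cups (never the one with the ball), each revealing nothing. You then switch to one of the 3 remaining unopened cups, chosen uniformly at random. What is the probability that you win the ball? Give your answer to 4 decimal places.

0.3030

Your original cup holds the ball with probability 1/11, so the other 10 collectively hold it with probability 10/11.
The host can always find 7 empty cups to open, so the reveals don't change that 10/11; it is now spread over the 3 remaining unopened cups.
P(win by switching) = (10/11) · (1/3) = 10/33 ≈ 0.3030.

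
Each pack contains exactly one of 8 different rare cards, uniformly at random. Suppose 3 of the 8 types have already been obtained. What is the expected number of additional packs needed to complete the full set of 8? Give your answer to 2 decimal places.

Starting from 3 distinct types, each trial gives a new one with probability (8−i)/8 when i types are held, so the wait for the next new type is 8/(8−i).
E = 8/5 + 8/4 + 8/3 + 8/2 + 8/1 = 274/15 ≈ 18.27.

18.27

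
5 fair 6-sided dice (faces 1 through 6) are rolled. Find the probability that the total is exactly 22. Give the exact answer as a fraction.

There are 6^5 = 7776 equally likely outcomes.
The number of ordered 5-tuples from {1,…,6} summing to 22 is 420.
P(sum = 22) = 420/7776 = 35/648.

35/648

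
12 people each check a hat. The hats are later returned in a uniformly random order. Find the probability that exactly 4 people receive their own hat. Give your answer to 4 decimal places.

Choose which 4 of the 12 are fixed: C(12,4) = 495 ways.
The remaining 8 must have no fixed point: D(8) = 14833.
P = 495·14833/479001600 = 2119/138240 ≈ 0.0153.

0.0153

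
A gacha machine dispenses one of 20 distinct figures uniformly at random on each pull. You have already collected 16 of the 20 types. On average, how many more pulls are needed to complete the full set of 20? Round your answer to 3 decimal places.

41.667

Starting from 16 distinct types, each trial gives a new one with probability (20−i)/20 when i types are held, so the wait for the next new type is 20/(20−i).
E = 20/4 + 20/3 + 20/2 + 20/1 = 125/3 ≈ 41.667.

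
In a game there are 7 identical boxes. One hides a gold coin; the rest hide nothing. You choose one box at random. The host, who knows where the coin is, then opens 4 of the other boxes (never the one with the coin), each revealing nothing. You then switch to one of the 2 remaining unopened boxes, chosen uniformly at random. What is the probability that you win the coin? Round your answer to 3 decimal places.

Your original box holds the coin with probability 1/7, so the other 6 collectively hold it with probability 6/7.
The host can always find 4 empty boxes to open, so the reveals don't change that 6/7; it is now spread over the 2 remaining unopened boxes.
P(win by switching) = (6/7) · (1/2) = 3/7 ≈ 0.429.

0.429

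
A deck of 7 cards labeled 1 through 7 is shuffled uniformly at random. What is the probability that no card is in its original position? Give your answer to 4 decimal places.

This is the derangement probability: permutations of 7 with no fixed point.
D(7) = 7! · (1 − 1/1! + 1/2! − ··· + (−1)^7/7!) = 1854.
P = 1854/5040 = 103/280 ≈ 0.3679.

0.3679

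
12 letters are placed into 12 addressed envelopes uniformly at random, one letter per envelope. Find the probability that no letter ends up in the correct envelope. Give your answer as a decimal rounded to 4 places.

This is the derangement probability: permutations of 12 with no fixed point.
D(12) = 12! · (1 − 1/1! + 1/2! − ··· + (−1)^12/12!) = 176214841.
P = 176214841/479001600 = 16019531/43545600 ≈ 0.3679.

0.3679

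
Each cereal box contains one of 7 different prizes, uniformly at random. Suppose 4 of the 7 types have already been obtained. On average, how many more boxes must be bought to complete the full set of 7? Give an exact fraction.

77/6

Starting from 4 distinct types, each trial gives a new one with probability (7−i)/7 when i types are held, so the wait for the next new type is 7/(7−i).
E = 7/3 + 7/2 + 7/1 = 77/6.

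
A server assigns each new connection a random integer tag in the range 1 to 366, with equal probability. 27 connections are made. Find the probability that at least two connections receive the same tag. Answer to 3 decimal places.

It's easier to compute the probability that all 27 are distinct.
P(all distinct) = 366/366 · 365/366 · ··· · 340/366 ≈ 0.374.
So the probability of at least one match is 1 − 0.374 = 0.626.

0.626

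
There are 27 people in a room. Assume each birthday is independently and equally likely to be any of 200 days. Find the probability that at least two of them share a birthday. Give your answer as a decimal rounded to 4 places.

It's easier to compute the probability that all 27 are distinct.
P(all distinct) = 200/200 · 199/200 · ··· · 174/200 ≈ 0.1591.
So the probability of at least one match is 1 − 0.1591 = 0.8409.

0.8409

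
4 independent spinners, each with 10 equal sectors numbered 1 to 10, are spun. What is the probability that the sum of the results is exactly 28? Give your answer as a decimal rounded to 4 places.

There are 10^4 = 10000 equally likely outcomes.
The number of ordered 4-tuples from {1,…,10} summing to 28 is 415.
P(sum = 28) = 415/10000 = 83/2000 ≈ 0.0415.

0.0415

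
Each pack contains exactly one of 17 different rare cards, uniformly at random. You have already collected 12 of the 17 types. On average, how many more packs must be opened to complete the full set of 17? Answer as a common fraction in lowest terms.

Starting from 12 distinct types, each trial gives a new one with probability (17−i)/17 when i types are held, so the wait for the next new type is 17/(17−i).
E = 17/5 + 17/4 + 17/3 + 17/2 + 17/1 = 2329/60.

2329/60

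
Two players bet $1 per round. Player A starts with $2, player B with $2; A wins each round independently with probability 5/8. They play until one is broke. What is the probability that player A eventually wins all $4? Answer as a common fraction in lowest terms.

Let r = q/p = (3/8)/(5/8) = 3/5. The recurrence P(i) = p·P(i+1) + q·P(i−1) with P(0)=0, P(4)=1 gives P(i) = (1 − r^i)/(1 − r^4).
P(2) = (1 − (3/5)^2) / (1 − (3/5)^4) = 25/34.

25/34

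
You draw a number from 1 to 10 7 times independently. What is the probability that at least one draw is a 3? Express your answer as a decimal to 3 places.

0.522

P(no draw is a 3) = (9/10)^7 ≈ 0.478.
P(at least one) = 1 − 0.478 = 0.522.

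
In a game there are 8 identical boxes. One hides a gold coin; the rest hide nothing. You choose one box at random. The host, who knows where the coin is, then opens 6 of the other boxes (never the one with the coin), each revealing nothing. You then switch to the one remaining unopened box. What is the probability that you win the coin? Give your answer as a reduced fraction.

Your original box holds the coin with probability 1/8, so the other 7 collectively hold it with probability 7/8.
The host can always find 6 empty boxes to open, so the reveals don't change that 7/8; it is now spread over the 1 remaining unopened box.
P(win by switching) = (7/8) · (1/1) = 7/8.

7/8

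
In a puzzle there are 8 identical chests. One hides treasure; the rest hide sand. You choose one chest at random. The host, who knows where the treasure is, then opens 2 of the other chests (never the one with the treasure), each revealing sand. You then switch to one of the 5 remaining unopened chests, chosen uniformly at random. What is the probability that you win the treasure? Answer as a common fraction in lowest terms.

7/40

Your original chest holds the treasure with probability 1/8, so the other 7 collectively hold it with probability 7/8.
The host can always find 2 empty chests to open, so the reveals don't change that 7/8; it is now spread over the 5 remaining unopened chests.
P(win by switching) = (7/8) · (1/5) = 7/40.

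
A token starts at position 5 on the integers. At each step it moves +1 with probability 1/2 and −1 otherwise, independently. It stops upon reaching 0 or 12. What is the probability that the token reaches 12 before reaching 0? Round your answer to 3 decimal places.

With a fair step, P(i) = ½P(i−1) + ½P(i+1) with P(0)=0, P(12)=1 has the linear solution P(i) = i/12.
P(5) = 5/12 ≈ 0.417.

0.417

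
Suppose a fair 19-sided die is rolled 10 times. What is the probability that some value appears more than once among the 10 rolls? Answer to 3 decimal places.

0.945

P(all 10 different) = 19/19 · 18/19 · ··· · 10/19 ≈ 0.055.
P(at least two equal) = 1 − 0.055 = 0.945.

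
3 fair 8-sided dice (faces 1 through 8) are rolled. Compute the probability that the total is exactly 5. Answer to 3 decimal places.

0.012

There are 8^3 = 512 equally likely outcomes.
The number of ordered 3-tuples from {1,…,8} summing to 5 is 6.
P(sum = 5) = 6/512 = 3/256 ≈ 0.012.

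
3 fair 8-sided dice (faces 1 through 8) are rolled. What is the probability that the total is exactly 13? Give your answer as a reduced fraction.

3/32

There are 8^3 = 512 equally likely outcomes.
The number of ordered 3-tuples from {1,…,8} summing to 13 is 48.
P(sum = 13) = 48/512 = 3/32.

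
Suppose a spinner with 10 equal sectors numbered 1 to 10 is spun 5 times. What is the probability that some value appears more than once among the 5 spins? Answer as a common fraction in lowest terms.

436/625

P(all 5 different) = 10/10 · 9/10 · ··· · 6/10 = 189/625.
P(at least two equal) = 1 − 189/625 = 436/625.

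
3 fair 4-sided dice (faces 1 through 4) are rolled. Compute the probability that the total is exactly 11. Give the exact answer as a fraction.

3/64

There are 4^3 = 64 equally likely outcomes.
The number of ordered 3-tuples from {1,…,4} summing to 11 is 3.
P(sum = 11) = 3/64.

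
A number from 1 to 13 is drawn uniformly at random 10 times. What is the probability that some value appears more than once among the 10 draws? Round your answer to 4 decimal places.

0.9925

P(all 10 different) = 13/13 · 12/13 · ··· · 4/13 ≈ 0.0075.
P(at least two equal) = 1 − 0.0075 = 0.9925.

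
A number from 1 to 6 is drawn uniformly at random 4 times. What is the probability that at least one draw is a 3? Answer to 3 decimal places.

P(no draw is a 3) = (5/6)^4 ≈ 0.482.
P(at least one) = 1 − 0.482 = 0.518.

0.518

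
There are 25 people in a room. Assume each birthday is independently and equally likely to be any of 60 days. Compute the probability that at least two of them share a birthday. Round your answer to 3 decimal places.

0.997

It's easier to compute the probability that all 25 are distinct.
P(all distinct) = 60/60 · 59/60 · ··· · 36/60 ≈ 0.003.
So the probability of at least one match is 1 − 0.003 = 0.997.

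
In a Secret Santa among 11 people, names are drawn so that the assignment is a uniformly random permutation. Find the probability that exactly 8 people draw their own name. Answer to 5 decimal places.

0.00001

Choose which 8 of the 11 are fixed: C(11,8) = 165 ways.
The remaining 3 must have no fixed point: D(3) = 2.
P = 165·2/39916800 = 1/120960 ≈ 0.00001.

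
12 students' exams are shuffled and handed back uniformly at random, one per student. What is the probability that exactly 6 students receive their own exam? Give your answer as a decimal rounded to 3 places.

Choose which 6 of the 12 are fixed: C(12,6) = 924 ways.
The remaining 6 must have no fixed point: D(6) = 265.
P = 924·265/479001600 = 53/103680 ≈ 0.001.

0.001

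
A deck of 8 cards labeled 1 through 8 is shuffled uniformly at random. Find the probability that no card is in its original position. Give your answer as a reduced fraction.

2119/5760

This is the derangement probability: permutations of 8 with no fixed point.
D(8) = 8! · (1 − 1/1! + 1/2! − ··· + (−1)^8/8!) = 14833.
P = 14833/40320 = 2119/5760.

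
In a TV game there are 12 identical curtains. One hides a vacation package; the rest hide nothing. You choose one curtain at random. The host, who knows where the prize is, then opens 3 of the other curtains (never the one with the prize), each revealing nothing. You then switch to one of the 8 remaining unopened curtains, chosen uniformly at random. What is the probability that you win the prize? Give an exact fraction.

Your original curtain holds the prize with probability 1/12, so the other 11 collectively hold it with probability 11/12.
The host can always find 3 empty curtains to open, so the reveals don't change that 11/12; it is now spread over the 8 remaining unopened curtains.
P(win by switching) = (11/12) · (1/8) = 11/96.

11/96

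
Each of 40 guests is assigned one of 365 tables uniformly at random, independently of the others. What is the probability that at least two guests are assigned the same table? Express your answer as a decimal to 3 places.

0.891

It's easier to compute the probability that all 40 are distinct.
P(all distinct) = 365/365 · 364/365 · ··· · 326/365 ≈ 0.109.
So the probability of at least one match is 1 − 0.109 = 0.891.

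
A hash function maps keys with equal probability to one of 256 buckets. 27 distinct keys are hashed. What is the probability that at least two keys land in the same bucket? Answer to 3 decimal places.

It's easier to compute the probability that all 27 are distinct.
P(all distinct) = 256/256 · 255/256 · ··· · 230/256 ≈ 0.241.
So the probability of at least one match is 1 − 0.241 = 0.759.

0.759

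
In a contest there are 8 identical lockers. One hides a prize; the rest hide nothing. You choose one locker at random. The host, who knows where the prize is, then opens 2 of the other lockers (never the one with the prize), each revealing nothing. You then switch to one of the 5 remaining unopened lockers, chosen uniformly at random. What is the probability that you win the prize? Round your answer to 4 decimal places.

Your original locker holds the prize with probability 1/8, so the other 7 collectively hold it with probability 7/8.
The host can always find 2 empty lockers to open, so the reveals don't change that 7/8; it is now spread over the 5 remaining unopened lockers.
P(win by switching) = (7/8) · (1/5) = 7/40 ≈ 0.1750.

0.1750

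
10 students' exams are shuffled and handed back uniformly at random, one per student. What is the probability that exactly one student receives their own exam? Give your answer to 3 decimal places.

0.368

Choose which one is fixed: C(10,1) = 10 ways.
The remaining 9 must have no fixed point: D(9) = 133496.
P = 10·133496/3628800 = 16687/45360 ≈ 0.368.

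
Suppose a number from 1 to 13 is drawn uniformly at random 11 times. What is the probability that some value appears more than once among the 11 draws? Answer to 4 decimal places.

P(all 11 different) = 13/13 · 12/13 · ··· · 3/13 ≈ 0.0017.
P(at least two equal) = 1 − 0.0017 = 0.9983.

0.9983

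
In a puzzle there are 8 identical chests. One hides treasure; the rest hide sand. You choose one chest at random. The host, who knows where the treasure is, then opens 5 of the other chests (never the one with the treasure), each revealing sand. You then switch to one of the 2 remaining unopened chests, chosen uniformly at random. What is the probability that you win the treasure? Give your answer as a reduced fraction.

Your original chest holds the treasure with probability 1/8, so the other 7 collectively hold it with probability 7/8.
The host can always find 5 empty chests to open, so the reveals don't change that 7/8; it is now spread over the 2 remaining unopened chests.
P(win by switching) = (7/8) · (1/2) = 7/16.

7/16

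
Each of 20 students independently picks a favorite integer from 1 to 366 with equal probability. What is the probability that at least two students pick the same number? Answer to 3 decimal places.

It's easier to compute the probability that all 20 are distinct.
P(all distinct) = 366/366 · 365/366 · ··· · 347/366 ≈ 0.589.
So the probability of at least one match is 1 − 0.589 = 0.411.

0.411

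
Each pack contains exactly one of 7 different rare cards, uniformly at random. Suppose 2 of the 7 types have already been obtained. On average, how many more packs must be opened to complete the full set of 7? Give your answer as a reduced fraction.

959/60

Starting from 2 distinct types, each trial gives a new one with probability (7−i)/7 when i types are held, so the wait for the next new type is 7/(7−i).
E = 7/5 + 7/4 + 7/3 + 7/2 + 7/1 = 959/60.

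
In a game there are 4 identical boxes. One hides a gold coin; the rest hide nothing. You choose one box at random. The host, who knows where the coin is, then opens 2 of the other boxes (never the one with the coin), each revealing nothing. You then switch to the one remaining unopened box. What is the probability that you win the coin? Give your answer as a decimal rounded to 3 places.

Your original box holds the coin with probability 1/4, so the other 3 collectively hold it with probability 3/4.
The host can always find 2 empty boxes to open, so the reveals don't change that 3/4; it is now spread over the 1 remaining unopened box.
P(win by switching) = (3/4) · (1/1) = 3/4 ≈ 0.750.

0.750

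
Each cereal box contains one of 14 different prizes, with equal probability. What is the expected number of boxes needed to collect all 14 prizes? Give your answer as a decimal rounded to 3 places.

After i distinct types are collected, each trial gives a new one with probability (14−i)/14, so the expected wait for the next new type is 14/(14−i).
E = 14/14 + 14/13 + 14/12 + 14/11 + 14/10 + 14/9 + 14/8 + 14/7 + 14/6 + 14/5 + 14/4 + 14/3 + 14/2 + 14/1 = 1171733/25740 ≈ 45.522.

45.522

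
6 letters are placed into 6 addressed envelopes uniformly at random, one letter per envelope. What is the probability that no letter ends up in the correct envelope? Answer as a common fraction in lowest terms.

53/144

This is the derangement probability: permutations of 6 with no fixed point.
D(6) = 6! · (1 − 1/1! + 1/2! − ··· + (−1)^6/6!) = 265.
P = 265/720 = 53/144.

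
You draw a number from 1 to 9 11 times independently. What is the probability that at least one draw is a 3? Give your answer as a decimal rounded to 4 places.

0.7263

P(no draw is a 3) = (8/9)^11 ≈ 0.2737.
P(at least one) = 1 − 0.2737 = 0.7263.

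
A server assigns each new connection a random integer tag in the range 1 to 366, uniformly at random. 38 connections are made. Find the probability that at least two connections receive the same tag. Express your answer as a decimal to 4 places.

0.8633

It's easier to compute the probability that all 38 are distinct.
P(all distinct) = 366/366 · 365/366 · ··· · 329/366 ≈ 0.1367.
So the probability of at least one match is 1 − 0.1367 = 0.8633.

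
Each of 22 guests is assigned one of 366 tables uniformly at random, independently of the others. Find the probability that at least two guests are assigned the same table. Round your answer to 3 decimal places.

It's easier to compute the probability that all 22 are distinct.
P(all distinct) = 366/366 · 365/366 · ··· · 345/366 ≈ 0.525.
So the probability of at least one match is 1 − 0.525 = 0.475.

0.475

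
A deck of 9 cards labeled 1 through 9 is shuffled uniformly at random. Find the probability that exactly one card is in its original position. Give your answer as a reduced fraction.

Choose which one is fixed: C(9,1) = 9 ways.
The remaining 8 must have no fixed point: D(8) = 14833.
P = 9·14833/362880 = 2119/5760.

2119/5760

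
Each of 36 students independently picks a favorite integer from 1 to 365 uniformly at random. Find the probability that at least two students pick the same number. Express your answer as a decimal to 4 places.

It's easier to compute the probability that all 36 are distinct.
P(all distinct) = 365/365 · 364/365 · ··· · 330/365 ≈ 0.1678.
So the probability of at least one match is 1 − 0.1678 = 0.8322.

0.8322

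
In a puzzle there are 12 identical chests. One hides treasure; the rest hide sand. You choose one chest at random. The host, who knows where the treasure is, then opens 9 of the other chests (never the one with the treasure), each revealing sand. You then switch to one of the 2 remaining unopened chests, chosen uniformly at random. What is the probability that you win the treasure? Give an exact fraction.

Your original chest holds the treasure with probability 1/12, so the other 11 collectively hold it with probability 11/12.
The host can always find 9 empty chests to open, so the reveals don't change that 11/12; it is now spread over the 2 remaining unopened chests.
P(win by switching) = (11/12) · (1/2) = 11/24.

11/24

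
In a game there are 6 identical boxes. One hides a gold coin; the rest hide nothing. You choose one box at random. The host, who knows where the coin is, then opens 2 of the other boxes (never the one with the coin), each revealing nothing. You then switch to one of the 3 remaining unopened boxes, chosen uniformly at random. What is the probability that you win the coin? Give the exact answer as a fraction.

Your original box holds the coin with probability 1/6, so the other 5 collectively hold it with probability 5/6.
The host can always find 2 empty boxes to open, so the reveals don't change that 5/6; it is now spread over the 3 remaining unopened boxes.
P(win by switching) = (5/6) · (1/3) = 5/18.

5/18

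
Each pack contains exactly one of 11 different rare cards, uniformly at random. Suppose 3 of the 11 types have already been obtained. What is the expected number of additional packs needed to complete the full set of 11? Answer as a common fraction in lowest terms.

Starting from 3 distinct types, each trial gives a new one with probability (11−i)/11 when i types are held, so the wait for the next new type is 11/(11−i).
E = 11/8 + 11/7 + 11/6 + 11/5 + 11/4 + 11/3 + 11/2 + 11/1 = 8371/280.

8371/280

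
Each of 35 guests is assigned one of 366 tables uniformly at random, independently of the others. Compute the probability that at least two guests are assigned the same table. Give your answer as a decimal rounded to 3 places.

0.813

It's easier to compute the probability that all 35 are distinct.
P(all distinct) = 366/366 · 365/366 · ··· · 332/366 ≈ 0.187.
So the probability of at least one match is 1 − 0.187 = 0.813.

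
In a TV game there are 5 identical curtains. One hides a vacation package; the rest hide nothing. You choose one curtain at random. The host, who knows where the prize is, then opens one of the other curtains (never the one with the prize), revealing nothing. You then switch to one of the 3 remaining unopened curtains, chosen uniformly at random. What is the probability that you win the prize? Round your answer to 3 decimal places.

0.267

Your original curtain holds the prize with probability 1/5, so the other 4 collectively hold it with probability 4/5.
The host can always find an empty curtain to open, so this doesn't change that 4/5; it is now spread over the 3 remaining unopened curtains.
P(win by switching) = (4/5) · (1/3) = 4/15 ≈ 0.267.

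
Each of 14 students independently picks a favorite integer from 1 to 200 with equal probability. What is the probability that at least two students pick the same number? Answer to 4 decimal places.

It's easier to compute the probability that all 14 are distinct.
P(all distinct) = 200/200 · 199/200 · ··· · 187/200 ≈ 0.6278.
So the probability of at least one match is 1 − 0.6278 = 0.3722.

0.3722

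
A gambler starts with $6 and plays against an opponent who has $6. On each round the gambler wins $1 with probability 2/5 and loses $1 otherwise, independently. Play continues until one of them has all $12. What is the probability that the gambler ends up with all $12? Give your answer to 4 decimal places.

0.0807

Let r = q/p = (3/5)/(2/5) = 3/2. The recurrence P(i) = p·P(i+1) + q·P(i−1) with P(0)=0, P(12)=1 gives P(i) = (1 − r^i)/(1 − r^12).
P(6) = (1 − (3/2)^6) / (1 − (3/2)^12) = 64/793 ≈ 0.0807.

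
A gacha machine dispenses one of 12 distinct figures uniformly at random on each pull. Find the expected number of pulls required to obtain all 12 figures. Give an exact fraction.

86021/2310

After i distinct types are collected, each trial gives a new one with probability (12−i)/12, so the expected wait for the next new type is 12/(12−i).
E = 12/12 + 12/11 + 12/10 + 12/9 + 12/8 + 12/7 + 12/6 + 12/5 + 12/4 + 12/3 + 12/2 + 12/1 = 86021/2310.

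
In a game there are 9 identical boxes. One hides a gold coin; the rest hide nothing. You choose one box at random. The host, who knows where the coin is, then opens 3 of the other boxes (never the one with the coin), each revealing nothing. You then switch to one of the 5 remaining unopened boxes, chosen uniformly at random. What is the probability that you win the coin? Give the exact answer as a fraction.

Your original box holds the coin with probability 1/9, so the other 8 collectively hold it with probability 8/9.
The host can always find 3 empty boxes to open, so the reveals don't change that 8/9; it is now spread over the 5 remaining unopened boxes.
P(win by switching) = (8/9) · (1/5) = 8/45.

8/45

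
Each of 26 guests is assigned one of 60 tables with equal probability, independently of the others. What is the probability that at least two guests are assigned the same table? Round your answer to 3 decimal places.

It's easier to compute the probability that all 26 are distinct.
P(all distinct) = 60/60 · 59/60 · ··· · 35/60 ≈ 0.002.
So the probability of at least one match is 1 − 0.002 = 0.998.

0.998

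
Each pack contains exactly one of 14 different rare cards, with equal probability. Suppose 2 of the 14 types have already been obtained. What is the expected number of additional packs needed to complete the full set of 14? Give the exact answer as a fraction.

Starting from 2 distinct types, each trial gives a new one with probability (14−i)/14 when i types are held, so the wait for the next new type is 14/(14−i).
E = 14/12 + 14/11 + 14/10 + 14/9 + 14/8 + 14/7 + 14/6 + 14/5 + 14/4 + 14/3 + 14/2 + 14/1 = 86021/1980.

86021/1980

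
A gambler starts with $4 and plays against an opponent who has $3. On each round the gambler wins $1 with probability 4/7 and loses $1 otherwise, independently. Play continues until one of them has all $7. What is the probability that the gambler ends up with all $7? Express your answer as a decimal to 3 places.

Let r = q/p = (3/7)/(4/7) = 3/4. The recurrence P(i) = p·P(i+1) + q·P(i−1) with P(0)=0, P(7)=1 gives P(i) = (1 − r^i)/(1 − r^7).
P(4) = (1 − (3/4)^4) / (1 − (3/4)^7) = 11200/14197 ≈ 0.789.

0.789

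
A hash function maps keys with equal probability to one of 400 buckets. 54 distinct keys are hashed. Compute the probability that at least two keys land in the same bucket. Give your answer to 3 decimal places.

0.976

It's easier to compute the probability that all 54 are distinct.
P(all distinct) = 400/400 · 399/400 · ··· · 347/400 ≈ 0.024.
So the probability of at least one match is 1 − 0.024 = 0.976.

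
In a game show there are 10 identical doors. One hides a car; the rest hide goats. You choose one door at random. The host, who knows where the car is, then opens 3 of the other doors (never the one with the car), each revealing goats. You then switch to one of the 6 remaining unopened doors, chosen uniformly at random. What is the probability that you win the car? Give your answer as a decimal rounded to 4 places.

0.1500

Your original door holds the car with probability 1/10, so the other 9 collectively hold it with probability 9/10.
The host can always find 3 empty doors to open, so the reveals don't change that 9/10; it is now spread over the 6 remaining unopened doors.
P(win by switching) = (9/10) · (1/6) = 3/20 ≈ 0.1500.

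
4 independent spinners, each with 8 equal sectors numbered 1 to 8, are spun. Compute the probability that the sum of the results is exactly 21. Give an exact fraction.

71/1024

There are 8^4 = 4096 equally likely outcomes.
The number of ordered 4-tuples from {1,…,8} summing to 21 is 284.
P(sum = 21) = 284/4096 = 71/1024.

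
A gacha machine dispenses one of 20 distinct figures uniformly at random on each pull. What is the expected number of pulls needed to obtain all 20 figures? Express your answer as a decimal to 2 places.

71.95

After i distinct types are collected, each trial gives a new one with probability (20−i)/20, so the expected wait for the next new type is 20/(20−i).
E = 20/20 + 20/19 + 20/18 + 20/17 + 20/16 + 20/15 + 20/14 + 20/13 + 20/12 + 20/11 + 20/10 + 20/9 + 20/8 + 20/7 + 20/6 + 20/5 + 20/4 + 20/3 + 20/2 + 20/1 = 279175675/3879876 ≈ 71.95.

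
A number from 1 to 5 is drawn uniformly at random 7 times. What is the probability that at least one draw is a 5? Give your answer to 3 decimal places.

0.790

P(no draw is a 5) = (4/5)^7 ≈ 0.210.
P(at least one) = 1 − 0.210 = 0.790.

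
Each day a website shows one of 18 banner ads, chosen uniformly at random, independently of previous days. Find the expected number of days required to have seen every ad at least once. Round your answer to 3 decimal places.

62.912

After i distinct types are collected, each trial gives a new one with probability (18−i)/18, so the expected wait for the next new type is 18/(18−i).
E = 18/18 + 18/17 + 18/16 + 18/15 + 18/14 + 18/13 + 18/12 + 18/11 + 18/10 + 18/9 + 18/8 + 18/7 + 18/6 + 18/5 + 18/4 + 18/3 + 18/2 + 18/1 = 42822903/680680 ≈ 62.912.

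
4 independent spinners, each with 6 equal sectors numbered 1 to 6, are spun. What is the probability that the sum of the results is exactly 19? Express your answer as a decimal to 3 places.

0.043

There are 6^4 = 1296 equally likely outcomes.
The number of ordered 4-tuples from {1,…,6} summing to 19 is 56.
P(sum = 19) = 56/1296 = 7/162 ≈ 0.043.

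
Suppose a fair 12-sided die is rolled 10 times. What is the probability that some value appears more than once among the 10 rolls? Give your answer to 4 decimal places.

0.9961

P(all 10 different) = 12/12 · 11/12 · ··· · 3/12 ≈ 0.0039.
P(at least two equal) = 1 − 0.0039 = 0.9961.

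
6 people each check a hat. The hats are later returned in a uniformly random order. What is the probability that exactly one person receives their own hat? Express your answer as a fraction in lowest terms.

Choose which one is fixed: C(6,1) = 6 ways.
The remaining 5 must have no fixed point: D(5) = 44.
P = 6·44/720 = 11/30.

11/30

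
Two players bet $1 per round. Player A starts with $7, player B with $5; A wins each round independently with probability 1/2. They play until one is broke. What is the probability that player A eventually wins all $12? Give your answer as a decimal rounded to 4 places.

0.5833

With a fair step, P(i) = ½P(i−1) + ½P(i+1) with P(0)=0, P(12)=1 has the linear solution P(i) = i/12.
P(7) = 7/12 ≈ 0.5833.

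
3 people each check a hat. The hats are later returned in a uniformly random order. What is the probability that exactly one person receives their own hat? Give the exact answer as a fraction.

Choose which one is fixed: C(3,1) = 3 ways.
The remaining 2 must have no fixed point: D(2) = 1.
P = 3·1/6 = 1/2.

1/2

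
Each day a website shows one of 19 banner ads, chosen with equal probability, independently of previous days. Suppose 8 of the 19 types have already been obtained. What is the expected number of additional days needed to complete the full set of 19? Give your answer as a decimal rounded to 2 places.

Starting from 8 distinct types, each trial gives a new one with probability (19−i)/19 when i types are held, so the wait for the next new type is 19/(19−i).
E = 19/11 + 19/10 + 19/9 + 19/8 + 19/7 + 19/6 + 19/5 + 19/4 + 19/3 + 19/2 + 19/1 = 1590509/27720 ≈ 57.38.

57.38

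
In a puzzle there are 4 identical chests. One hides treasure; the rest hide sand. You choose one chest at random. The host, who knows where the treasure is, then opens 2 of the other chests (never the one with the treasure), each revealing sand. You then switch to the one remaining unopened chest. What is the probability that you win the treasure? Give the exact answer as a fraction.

3/4

Your original chest holds the treasure with probability 1/4, so the other 3 collectively hold it with probability 3/4.
The host can always find 2 empty chests to open, so the reveals don't change that 3/4; it is now spread over the 1 remaining unopened chest.
P(win by switching) = (3/4) · (1/1) = 3/4.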